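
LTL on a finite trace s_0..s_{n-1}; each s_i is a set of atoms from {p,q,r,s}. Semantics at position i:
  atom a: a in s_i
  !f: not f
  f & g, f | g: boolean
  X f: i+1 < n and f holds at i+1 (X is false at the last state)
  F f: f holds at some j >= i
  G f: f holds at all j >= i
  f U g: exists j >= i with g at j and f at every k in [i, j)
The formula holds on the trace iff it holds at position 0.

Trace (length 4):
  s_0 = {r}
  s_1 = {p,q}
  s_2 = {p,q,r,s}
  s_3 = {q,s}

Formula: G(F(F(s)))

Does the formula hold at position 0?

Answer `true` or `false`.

s_0={r}: G(F(F(s)))=True F(F(s))=True F(s)=True s=False
s_1={p,q}: G(F(F(s)))=True F(F(s))=True F(s)=True s=False
s_2={p,q,r,s}: G(F(F(s)))=True F(F(s))=True F(s)=True s=True
s_3={q,s}: G(F(F(s)))=True F(F(s))=True F(s)=True s=True

Answer: true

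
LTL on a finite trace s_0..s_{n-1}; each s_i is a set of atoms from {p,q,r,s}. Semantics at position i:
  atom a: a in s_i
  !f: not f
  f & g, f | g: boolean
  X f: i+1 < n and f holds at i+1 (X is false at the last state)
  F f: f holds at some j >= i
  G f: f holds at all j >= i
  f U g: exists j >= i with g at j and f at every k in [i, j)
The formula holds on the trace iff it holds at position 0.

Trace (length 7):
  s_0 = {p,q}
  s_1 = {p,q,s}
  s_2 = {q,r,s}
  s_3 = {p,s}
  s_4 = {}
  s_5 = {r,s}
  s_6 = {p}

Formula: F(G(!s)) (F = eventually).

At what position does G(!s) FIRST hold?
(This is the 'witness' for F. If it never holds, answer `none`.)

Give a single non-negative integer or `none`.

s_0={p,q}: G(!s)=False !s=True s=False
s_1={p,q,s}: G(!s)=False !s=False s=True
s_2={q,r,s}: G(!s)=False !s=False s=True
s_3={p,s}: G(!s)=False !s=False s=True
s_4={}: G(!s)=False !s=True s=False
s_5={r,s}: G(!s)=False !s=False s=True
s_6={p}: G(!s)=True !s=True s=False
F(G(!s)) holds; first witness at position 6.

Answer: 6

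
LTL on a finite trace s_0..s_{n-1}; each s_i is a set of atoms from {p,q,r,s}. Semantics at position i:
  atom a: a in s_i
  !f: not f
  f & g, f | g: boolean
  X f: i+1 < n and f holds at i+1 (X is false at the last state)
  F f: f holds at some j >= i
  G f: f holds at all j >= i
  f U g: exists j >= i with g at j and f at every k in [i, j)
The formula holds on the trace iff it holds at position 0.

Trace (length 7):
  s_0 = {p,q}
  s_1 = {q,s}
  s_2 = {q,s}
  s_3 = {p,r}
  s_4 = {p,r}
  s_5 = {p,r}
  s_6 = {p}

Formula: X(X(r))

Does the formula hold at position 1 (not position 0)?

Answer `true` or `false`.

Answer: true

Derivation:
s_0={p,q}: X(X(r))=False X(r)=False r=False
s_1={q,s}: X(X(r))=True X(r)=False r=False
s_2={q,s}: X(X(r))=True X(r)=True r=False
s_3={p,r}: X(X(r))=True X(r)=True r=True
s_4={p,r}: X(X(r))=False X(r)=True r=True
s_5={p,r}: X(X(r))=False X(r)=False r=True
s_6={p}: X(X(r))=False X(r)=False r=False
Evaluating at position 1: result = True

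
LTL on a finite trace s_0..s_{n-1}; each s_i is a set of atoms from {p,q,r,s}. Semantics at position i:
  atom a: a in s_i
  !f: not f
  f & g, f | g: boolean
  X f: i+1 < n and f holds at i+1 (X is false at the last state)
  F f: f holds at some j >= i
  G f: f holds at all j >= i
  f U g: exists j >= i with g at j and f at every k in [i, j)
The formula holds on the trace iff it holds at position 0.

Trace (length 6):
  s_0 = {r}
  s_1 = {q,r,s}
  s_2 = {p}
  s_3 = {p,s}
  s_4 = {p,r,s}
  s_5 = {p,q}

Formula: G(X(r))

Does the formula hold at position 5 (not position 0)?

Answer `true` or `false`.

Answer: false

Derivation:
s_0={r}: G(X(r))=False X(r)=True r=True
s_1={q,r,s}: G(X(r))=False X(r)=False r=True
s_2={p}: G(X(r))=False X(r)=False r=False
s_3={p,s}: G(X(r))=False X(r)=True r=False
s_4={p,r,s}: G(X(r))=False X(r)=False r=True
s_5={p,q}: G(X(r))=False X(r)=False r=False
Evaluating at position 5: result = False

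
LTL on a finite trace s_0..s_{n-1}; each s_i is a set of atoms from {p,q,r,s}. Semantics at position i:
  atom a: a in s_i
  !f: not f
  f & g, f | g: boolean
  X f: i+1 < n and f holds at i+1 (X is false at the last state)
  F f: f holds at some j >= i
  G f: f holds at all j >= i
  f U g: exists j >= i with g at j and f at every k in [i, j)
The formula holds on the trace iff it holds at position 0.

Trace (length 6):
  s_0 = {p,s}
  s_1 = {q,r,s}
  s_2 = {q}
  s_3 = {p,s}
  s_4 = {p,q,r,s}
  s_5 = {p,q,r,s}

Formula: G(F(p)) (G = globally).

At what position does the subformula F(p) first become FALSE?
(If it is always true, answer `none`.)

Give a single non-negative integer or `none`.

s_0={p,s}: F(p)=True p=True
s_1={q,r,s}: F(p)=True p=False
s_2={q}: F(p)=True p=False
s_3={p,s}: F(p)=True p=True
s_4={p,q,r,s}: F(p)=True p=True
s_5={p,q,r,s}: F(p)=True p=True
G(F(p)) holds globally = True
No violation — formula holds at every position.

Answer: none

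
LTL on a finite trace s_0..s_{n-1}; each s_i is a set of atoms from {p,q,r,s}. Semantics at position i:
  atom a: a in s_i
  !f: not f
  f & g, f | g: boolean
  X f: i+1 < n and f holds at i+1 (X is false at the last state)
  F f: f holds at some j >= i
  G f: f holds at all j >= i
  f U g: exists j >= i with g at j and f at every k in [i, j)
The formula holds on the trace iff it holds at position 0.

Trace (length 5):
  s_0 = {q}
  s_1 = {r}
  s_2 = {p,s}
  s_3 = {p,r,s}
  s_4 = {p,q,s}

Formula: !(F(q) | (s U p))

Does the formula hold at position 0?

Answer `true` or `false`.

s_0={q}: !(F(q) | (s U p))=False (F(q) | (s U p))=True F(q)=True q=True (s U p)=False s=False p=False
s_1={r}: !(F(q) | (s U p))=False (F(q) | (s U p))=True F(q)=True q=False (s U p)=False s=False p=False
s_2={p,s}: !(F(q) | (s U p))=False (F(q) | (s U p))=True F(q)=True q=False (s U p)=True s=True p=True
s_3={p,r,s}: !(F(q) | (s U p))=False (F(q) | (s U p))=True F(q)=True q=False (s U p)=True s=True p=True
s_4={p,q,s}: !(F(q) | (s U p))=False (F(q) | (s U p))=True F(q)=True q=True (s U p)=True s=True p=True

Answer: false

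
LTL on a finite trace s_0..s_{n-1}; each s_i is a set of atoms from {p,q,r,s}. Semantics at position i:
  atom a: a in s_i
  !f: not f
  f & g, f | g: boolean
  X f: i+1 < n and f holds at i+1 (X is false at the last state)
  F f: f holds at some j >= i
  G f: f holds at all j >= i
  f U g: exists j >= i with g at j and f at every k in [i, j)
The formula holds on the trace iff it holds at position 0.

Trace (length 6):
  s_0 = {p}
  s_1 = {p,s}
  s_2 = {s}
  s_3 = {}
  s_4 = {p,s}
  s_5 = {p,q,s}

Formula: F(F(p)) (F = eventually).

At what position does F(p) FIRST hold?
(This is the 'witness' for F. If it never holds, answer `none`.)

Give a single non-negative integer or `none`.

Answer: 0

Derivation:
s_0={p}: F(p)=True p=True
s_1={p,s}: F(p)=True p=True
s_2={s}: F(p)=True p=False
s_3={}: F(p)=True p=False
s_4={p,s}: F(p)=True p=True
s_5={p,q,s}: F(p)=True p=True
F(F(p)) holds; first witness at position 0.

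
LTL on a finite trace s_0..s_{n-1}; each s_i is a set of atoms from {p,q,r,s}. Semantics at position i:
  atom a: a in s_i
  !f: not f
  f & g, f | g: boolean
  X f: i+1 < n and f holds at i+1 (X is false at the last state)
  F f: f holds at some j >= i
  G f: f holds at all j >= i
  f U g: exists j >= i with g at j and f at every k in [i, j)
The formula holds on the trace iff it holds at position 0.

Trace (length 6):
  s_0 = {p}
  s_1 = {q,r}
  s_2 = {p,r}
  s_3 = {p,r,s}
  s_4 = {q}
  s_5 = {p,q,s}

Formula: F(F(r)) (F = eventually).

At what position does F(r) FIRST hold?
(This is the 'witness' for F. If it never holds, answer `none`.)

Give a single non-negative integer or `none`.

s_0={p}: F(r)=True r=False
s_1={q,r}: F(r)=True r=True
s_2={p,r}: F(r)=True r=True
s_3={p,r,s}: F(r)=True r=True
s_4={q}: F(r)=False r=False
s_5={p,q,s}: F(r)=False r=False
F(F(r)) holds; first witness at position 0.

Answer: 0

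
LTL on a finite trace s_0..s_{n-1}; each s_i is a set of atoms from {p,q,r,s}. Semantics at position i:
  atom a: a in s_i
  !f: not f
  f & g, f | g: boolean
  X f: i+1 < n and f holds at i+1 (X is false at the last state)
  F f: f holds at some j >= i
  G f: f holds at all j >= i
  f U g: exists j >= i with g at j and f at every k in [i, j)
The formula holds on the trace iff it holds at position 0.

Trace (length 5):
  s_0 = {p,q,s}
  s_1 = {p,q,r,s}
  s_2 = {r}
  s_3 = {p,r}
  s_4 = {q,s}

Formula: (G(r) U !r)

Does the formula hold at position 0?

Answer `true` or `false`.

s_0={p,q,s}: (G(r) U !r)=True G(r)=False r=False !r=True
s_1={p,q,r,s}: (G(r) U !r)=False G(r)=False r=True !r=False
s_2={r}: (G(r) U !r)=False G(r)=False r=True !r=False
s_3={p,r}: (G(r) U !r)=False G(r)=False r=True !r=False
s_4={q,s}: (G(r) U !r)=True G(r)=False r=False !r=True

Answer: true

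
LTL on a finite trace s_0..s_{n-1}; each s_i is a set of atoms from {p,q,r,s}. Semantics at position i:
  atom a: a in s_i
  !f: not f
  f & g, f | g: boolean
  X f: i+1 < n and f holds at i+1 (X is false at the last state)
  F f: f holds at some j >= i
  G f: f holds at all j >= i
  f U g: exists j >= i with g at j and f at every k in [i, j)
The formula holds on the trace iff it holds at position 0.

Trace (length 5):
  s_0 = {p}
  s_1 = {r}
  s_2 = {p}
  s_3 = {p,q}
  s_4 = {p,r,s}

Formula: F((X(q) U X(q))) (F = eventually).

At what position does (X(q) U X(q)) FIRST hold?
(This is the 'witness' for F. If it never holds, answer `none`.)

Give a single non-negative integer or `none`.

s_0={p}: (X(q) U X(q))=False X(q)=False q=False
s_1={r}: (X(q) U X(q))=False X(q)=False q=False
s_2={p}: (X(q) U X(q))=True X(q)=True q=False
s_3={p,q}: (X(q) U X(q))=False X(q)=False q=True
s_4={p,r,s}: (X(q) U X(q))=False X(q)=False q=False
F((X(q) U X(q))) holds; first witness at position 2.

Answer: 2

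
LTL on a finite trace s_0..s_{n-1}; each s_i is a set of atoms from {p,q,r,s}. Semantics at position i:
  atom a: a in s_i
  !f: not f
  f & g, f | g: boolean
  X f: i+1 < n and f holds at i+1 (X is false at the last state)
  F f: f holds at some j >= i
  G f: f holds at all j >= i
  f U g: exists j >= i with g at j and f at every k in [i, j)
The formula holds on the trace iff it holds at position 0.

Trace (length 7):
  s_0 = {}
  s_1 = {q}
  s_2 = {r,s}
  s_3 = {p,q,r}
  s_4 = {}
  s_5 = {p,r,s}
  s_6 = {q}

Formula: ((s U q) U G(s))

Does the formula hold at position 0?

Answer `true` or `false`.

Answer: false

Derivation:
s_0={}: ((s U q) U G(s))=False (s U q)=False s=False q=False G(s)=False
s_1={q}: ((s U q) U G(s))=False (s U q)=True s=False q=True G(s)=False
s_2={r,s}: ((s U q) U G(s))=False (s U q)=True s=True q=False G(s)=False
s_3={p,q,r}: ((s U q) U G(s))=False (s U q)=True s=False q=True G(s)=False
s_4={}: ((s U q) U G(s))=False (s U q)=False s=False q=False G(s)=False
s_5={p,r,s}: ((s U q) U G(s))=False (s U q)=True s=True q=False G(s)=False
s_6={q}: ((s U q) U G(s))=False (s U q)=True s=False q=True G(s)=False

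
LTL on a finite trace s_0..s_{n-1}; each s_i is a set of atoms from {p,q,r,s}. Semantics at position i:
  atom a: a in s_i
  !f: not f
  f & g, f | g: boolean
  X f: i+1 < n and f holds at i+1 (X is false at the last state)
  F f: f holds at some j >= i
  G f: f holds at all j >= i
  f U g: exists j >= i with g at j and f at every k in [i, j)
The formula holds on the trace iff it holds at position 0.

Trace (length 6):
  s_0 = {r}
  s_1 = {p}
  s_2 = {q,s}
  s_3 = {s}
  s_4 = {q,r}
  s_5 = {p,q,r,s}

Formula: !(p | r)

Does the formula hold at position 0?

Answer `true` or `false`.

s_0={r}: !(p | r)=False (p | r)=True p=False r=True
s_1={p}: !(p | r)=False (p | r)=True p=True r=False
s_2={q,s}: !(p | r)=True (p | r)=False p=False r=False
s_3={s}: !(p | r)=True (p | r)=False p=False r=False
s_4={q,r}: !(p | r)=False (p | r)=True p=False r=True
s_5={p,q,r,s}: !(p | r)=False (p | r)=True p=True r=True

Answer: false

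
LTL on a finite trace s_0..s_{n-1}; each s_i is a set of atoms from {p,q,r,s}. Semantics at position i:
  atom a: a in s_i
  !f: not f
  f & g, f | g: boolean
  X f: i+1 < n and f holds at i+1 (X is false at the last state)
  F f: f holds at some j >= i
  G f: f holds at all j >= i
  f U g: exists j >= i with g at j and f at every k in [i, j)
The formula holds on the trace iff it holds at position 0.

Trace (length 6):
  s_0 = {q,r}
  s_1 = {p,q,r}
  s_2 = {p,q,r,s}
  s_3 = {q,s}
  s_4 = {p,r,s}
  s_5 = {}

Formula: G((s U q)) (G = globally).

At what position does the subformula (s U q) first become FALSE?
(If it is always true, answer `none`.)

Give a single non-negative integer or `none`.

Answer: 4

Derivation:
s_0={q,r}: (s U q)=True s=False q=True
s_1={p,q,r}: (s U q)=True s=False q=True
s_2={p,q,r,s}: (s U q)=True s=True q=True
s_3={q,s}: (s U q)=True s=True q=True
s_4={p,r,s}: (s U q)=False s=True q=False
s_5={}: (s U q)=False s=False q=False
G((s U q)) holds globally = False
First violation at position 4.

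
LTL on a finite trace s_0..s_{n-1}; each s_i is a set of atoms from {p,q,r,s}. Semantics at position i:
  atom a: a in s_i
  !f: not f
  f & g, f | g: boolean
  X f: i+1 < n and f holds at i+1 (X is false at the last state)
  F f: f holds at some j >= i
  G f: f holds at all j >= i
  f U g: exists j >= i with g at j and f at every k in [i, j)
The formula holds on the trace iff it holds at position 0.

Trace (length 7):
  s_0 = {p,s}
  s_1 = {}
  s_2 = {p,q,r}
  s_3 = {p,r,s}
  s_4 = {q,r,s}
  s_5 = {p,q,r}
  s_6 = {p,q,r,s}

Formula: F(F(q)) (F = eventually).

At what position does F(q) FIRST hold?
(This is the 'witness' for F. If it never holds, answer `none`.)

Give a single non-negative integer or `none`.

Answer: 0

Derivation:
s_0={p,s}: F(q)=True q=False
s_1={}: F(q)=True q=False
s_2={p,q,r}: F(q)=True q=True
s_3={p,r,s}: F(q)=True q=False
s_4={q,r,s}: F(q)=True q=True
s_5={p,q,r}: F(q)=True q=True
s_6={p,q,r,s}: F(q)=True q=True
F(F(q)) holds; first witness at position 0.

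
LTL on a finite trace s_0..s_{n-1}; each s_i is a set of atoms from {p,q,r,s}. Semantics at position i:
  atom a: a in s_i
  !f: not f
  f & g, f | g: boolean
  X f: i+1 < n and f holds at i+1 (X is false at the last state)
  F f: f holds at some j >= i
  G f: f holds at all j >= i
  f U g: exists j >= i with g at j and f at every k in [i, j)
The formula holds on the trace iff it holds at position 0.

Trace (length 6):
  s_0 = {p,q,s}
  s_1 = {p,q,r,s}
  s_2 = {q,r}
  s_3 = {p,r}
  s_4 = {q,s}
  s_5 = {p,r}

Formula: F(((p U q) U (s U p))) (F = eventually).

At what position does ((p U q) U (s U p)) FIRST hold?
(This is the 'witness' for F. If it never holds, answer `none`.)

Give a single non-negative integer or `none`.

Answer: 0

Derivation:
s_0={p,q,s}: ((p U q) U (s U p))=True (p U q)=True p=True q=True (s U p)=True s=True
s_1={p,q,r,s}: ((p U q) U (s U p))=True (p U q)=True p=True q=True (s U p)=True s=True
s_2={q,r}: ((p U q) U (s U p))=True (p U q)=True p=False q=True (s U p)=False s=False
s_3={p,r}: ((p U q) U (s U p))=True (p U q)=True p=True q=False (s U p)=True s=False
s_4={q,s}: ((p U q) U (s U p))=True (p U q)=True p=False q=True (s U p)=True s=True
s_5={p,r}: ((p U q) U (s U p))=True (p U q)=False p=True q=False (s U p)=True s=False
F(((p U q) U (s U p))) holds; first witness at position 0.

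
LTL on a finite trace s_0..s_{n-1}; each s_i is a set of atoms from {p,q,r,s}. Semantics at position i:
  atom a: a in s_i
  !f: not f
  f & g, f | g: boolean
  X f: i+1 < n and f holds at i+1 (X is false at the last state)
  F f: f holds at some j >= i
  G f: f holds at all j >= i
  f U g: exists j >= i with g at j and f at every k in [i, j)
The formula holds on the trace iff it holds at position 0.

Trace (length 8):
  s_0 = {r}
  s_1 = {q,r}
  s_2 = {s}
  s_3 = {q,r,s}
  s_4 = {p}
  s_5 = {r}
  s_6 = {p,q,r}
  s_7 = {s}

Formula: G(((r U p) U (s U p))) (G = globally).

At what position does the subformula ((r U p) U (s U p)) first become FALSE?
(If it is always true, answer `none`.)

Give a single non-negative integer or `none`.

Answer: 0

Derivation:
s_0={r}: ((r U p) U (s U p))=False (r U p)=False r=True p=False (s U p)=False s=False
s_1={q,r}: ((r U p) U (s U p))=False (r U p)=False r=True p=False (s U p)=False s=False
s_2={s}: ((r U p) U (s U p))=True (r U p)=False r=False p=False (s U p)=True s=True
s_3={q,r,s}: ((r U p) U (s U p))=True (r U p)=True r=True p=False (s U p)=True s=True
s_4={p}: ((r U p) U (s U p))=True (r U p)=True r=False p=True (s U p)=True s=False
s_5={r}: ((r U p) U (s U p))=True (r U p)=True r=True p=False (s U p)=False s=False
s_6={p,q,r}: ((r U p) U (s U p))=True (r U p)=True r=True p=True (s U p)=True s=False
s_7={s}: ((r U p) U (s U p))=False (r U p)=False r=False p=False (s U p)=False s=True
G(((r U p) U (s U p))) holds globally = False
First violation at position 0.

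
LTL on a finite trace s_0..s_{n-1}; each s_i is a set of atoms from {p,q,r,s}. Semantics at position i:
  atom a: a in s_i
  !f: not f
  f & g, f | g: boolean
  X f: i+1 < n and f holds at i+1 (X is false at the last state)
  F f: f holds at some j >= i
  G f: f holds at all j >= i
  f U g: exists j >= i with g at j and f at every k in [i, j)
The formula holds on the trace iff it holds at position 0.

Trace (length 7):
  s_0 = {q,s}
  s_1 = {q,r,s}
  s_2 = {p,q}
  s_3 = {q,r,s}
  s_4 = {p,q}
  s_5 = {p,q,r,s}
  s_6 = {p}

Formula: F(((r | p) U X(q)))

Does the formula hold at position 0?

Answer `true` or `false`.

Answer: true

Derivation:
s_0={q,s}: F(((r | p) U X(q)))=True ((r | p) U X(q))=True (r | p)=False r=False p=False X(q)=True q=True
s_1={q,r,s}: F(((r | p) U X(q)))=True ((r | p) U X(q))=True (r | p)=True r=True p=False X(q)=True q=True
s_2={p,q}: F(((r | p) U X(q)))=True ((r | p) U X(q))=True (r | p)=True r=False p=True X(q)=True q=True
s_3={q,r,s}: F(((r | p) U X(q)))=True ((r | p) U X(q))=True (r | p)=True r=True p=False X(q)=True q=True
s_4={p,q}: F(((r | p) U X(q)))=True ((r | p) U X(q))=True (r | p)=True r=False p=True X(q)=True q=True
s_5={p,q,r,s}: F(((r | p) U X(q)))=False ((r | p) U X(q))=False (r | p)=True r=True p=True X(q)=False q=True
s_6={p}: F(((r | p) U X(q)))=False ((r | p) U X(q))=False (r | p)=True r=False p=True X(q)=False q=False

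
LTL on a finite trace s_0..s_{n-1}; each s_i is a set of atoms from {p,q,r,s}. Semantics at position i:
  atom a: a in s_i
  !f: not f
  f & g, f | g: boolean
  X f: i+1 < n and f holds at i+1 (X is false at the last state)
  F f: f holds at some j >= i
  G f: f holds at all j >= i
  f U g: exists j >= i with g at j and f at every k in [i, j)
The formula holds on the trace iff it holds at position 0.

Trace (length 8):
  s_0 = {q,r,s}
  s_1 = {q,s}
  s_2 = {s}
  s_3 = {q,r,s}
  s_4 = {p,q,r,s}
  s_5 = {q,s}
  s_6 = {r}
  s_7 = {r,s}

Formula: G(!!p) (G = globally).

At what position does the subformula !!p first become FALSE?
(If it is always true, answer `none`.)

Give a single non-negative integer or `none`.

Answer: 0

Derivation:
s_0={q,r,s}: !!p=False !p=True p=False
s_1={q,s}: !!p=False !p=True p=False
s_2={s}: !!p=False !p=True p=False
s_3={q,r,s}: !!p=False !p=True p=False
s_4={p,q,r,s}: !!p=True !p=False p=True
s_5={q,s}: !!p=False !p=True p=False
s_6={r}: !!p=False !p=True p=False
s_7={r,s}: !!p=False !p=True p=False
G(!!p) holds globally = False
First violation at position 0.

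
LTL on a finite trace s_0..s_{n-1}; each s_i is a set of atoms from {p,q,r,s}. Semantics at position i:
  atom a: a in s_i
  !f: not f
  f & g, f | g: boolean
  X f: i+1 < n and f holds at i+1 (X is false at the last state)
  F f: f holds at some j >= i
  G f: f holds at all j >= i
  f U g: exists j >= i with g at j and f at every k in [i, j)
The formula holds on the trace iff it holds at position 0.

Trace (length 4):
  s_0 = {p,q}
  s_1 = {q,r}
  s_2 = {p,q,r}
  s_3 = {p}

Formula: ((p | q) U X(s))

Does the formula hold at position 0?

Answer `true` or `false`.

Answer: false

Derivation:
s_0={p,q}: ((p | q) U X(s))=False (p | q)=True p=True q=True X(s)=False s=False
s_1={q,r}: ((p | q) U X(s))=False (p | q)=True p=False q=True X(s)=False s=False
s_2={p,q,r}: ((p | q) U X(s))=False (p | q)=True p=True q=True X(s)=False s=False
s_3={p}: ((p | q) U X(s))=False (p | q)=True p=True q=False X(s)=False s=False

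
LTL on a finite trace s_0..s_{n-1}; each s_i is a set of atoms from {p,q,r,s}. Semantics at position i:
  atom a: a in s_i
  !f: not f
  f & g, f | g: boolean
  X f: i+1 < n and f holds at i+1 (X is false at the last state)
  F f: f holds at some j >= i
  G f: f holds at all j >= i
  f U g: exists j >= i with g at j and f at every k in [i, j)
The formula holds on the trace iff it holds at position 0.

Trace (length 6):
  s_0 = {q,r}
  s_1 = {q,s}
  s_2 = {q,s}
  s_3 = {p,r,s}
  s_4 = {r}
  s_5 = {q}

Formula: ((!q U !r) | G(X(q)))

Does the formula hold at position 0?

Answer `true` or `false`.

s_0={q,r}: ((!q U !r) | G(X(q)))=False (!q U !r)=False !q=False q=True !r=False r=True G(X(q))=False X(q)=True
s_1={q,s}: ((!q U !r) | G(X(q)))=True (!q U !r)=True !q=False q=True !r=True r=False G(X(q))=False X(q)=True
s_2={q,s}: ((!q U !r) | G(X(q)))=True (!q U !r)=True !q=False q=True !r=True r=False G(X(q))=False X(q)=False
s_3={p,r,s}: ((!q U !r) | G(X(q)))=True (!q U !r)=True !q=True q=False !r=False r=True G(X(q))=False X(q)=False
s_4={r}: ((!q U !r) | G(X(q)))=True (!q U !r)=True !q=True q=False !r=False r=True G(X(q))=False X(q)=True
s_5={q}: ((!q U !r) | G(X(q)))=True (!q U !r)=True !q=False q=True !r=True r=False G(X(q))=False X(q)=False

Answer: false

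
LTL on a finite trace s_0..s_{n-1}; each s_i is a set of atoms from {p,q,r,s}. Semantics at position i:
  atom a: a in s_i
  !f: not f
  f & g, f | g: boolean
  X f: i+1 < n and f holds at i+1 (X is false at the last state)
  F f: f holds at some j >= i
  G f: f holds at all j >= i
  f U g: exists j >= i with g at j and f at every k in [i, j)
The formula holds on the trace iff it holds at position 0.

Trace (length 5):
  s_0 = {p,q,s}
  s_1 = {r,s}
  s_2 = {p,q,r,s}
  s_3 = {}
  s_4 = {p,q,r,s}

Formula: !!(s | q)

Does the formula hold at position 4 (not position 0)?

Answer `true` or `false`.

Answer: true

Derivation:
s_0={p,q,s}: !!(s | q)=True !(s | q)=False (s | q)=True s=True q=True
s_1={r,s}: !!(s | q)=True !(s | q)=False (s | q)=True s=True q=False
s_2={p,q,r,s}: !!(s | q)=True !(s | q)=False (s | q)=True s=True q=True
s_3={}: !!(s | q)=False !(s | q)=True (s | q)=False s=False q=False
s_4={p,q,r,s}: !!(s | q)=True !(s | q)=False (s | q)=True s=True q=True
Evaluating at position 4: result = True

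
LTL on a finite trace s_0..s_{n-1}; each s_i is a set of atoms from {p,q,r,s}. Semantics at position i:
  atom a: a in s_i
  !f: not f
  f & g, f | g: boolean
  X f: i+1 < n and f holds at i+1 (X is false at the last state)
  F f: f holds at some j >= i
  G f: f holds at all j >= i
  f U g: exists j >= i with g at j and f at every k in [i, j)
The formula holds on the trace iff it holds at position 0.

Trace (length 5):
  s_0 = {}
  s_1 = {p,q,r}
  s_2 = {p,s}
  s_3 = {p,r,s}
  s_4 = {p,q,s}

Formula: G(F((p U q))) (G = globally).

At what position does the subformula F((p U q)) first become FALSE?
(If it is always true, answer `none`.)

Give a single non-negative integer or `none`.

Answer: none

Derivation:
s_0={}: F((p U q))=True (p U q)=False p=False q=False
s_1={p,q,r}: F((p U q))=True (p U q)=True p=True q=True
s_2={p,s}: F((p U q))=True (p U q)=True p=True q=False
s_3={p,r,s}: F((p U q))=True (p U q)=True p=True q=False
s_4={p,q,s}: F((p U q))=True (p U q)=True p=True q=True
G(F((p U q))) holds globally = True
No violation — formula holds at every position.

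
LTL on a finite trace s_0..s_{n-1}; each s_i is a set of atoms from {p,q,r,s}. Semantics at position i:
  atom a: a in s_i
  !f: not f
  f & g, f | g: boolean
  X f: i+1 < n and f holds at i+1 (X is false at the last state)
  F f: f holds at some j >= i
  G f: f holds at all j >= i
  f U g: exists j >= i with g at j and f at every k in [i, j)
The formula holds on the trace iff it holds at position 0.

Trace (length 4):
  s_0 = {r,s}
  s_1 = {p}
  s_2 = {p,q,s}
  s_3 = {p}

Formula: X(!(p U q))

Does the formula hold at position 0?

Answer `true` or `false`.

Answer: false

Derivation:
s_0={r,s}: X(!(p U q))=False !(p U q)=True (p U q)=False p=False q=False
s_1={p}: X(!(p U q))=False !(p U q)=False (p U q)=True p=True q=False
s_2={p,q,s}: X(!(p U q))=True !(p U q)=False (p U q)=True p=True q=True
s_3={p}: X(!(p U q))=False !(p U q)=True (p U q)=False p=True q=False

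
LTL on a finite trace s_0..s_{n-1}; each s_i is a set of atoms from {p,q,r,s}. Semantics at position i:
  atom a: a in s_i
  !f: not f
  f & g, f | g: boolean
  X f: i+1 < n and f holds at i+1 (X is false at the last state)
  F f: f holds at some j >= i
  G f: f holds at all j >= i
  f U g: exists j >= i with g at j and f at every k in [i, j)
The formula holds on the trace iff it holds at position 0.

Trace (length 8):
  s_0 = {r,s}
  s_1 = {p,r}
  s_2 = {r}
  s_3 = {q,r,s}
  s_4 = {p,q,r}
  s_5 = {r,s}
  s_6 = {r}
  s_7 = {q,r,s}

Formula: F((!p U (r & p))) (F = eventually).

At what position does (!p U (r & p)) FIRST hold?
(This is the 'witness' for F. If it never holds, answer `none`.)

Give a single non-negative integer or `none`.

Answer: 0

Derivation:
s_0={r,s}: (!p U (r & p))=True !p=True p=False (r & p)=False r=True
s_1={p,r}: (!p U (r & p))=True !p=False p=True (r & p)=True r=True
s_2={r}: (!p U (r & p))=True !p=True p=False (r & p)=False r=True
s_3={q,r,s}: (!p U (r & p))=True !p=True p=False (r & p)=False r=True
s_4={p,q,r}: (!p U (r & p))=True !p=False p=True (r & p)=True r=True
s_5={r,s}: (!p U (r & p))=False !p=True p=False (r & p)=False r=True
s_6={r}: (!p U (r & p))=False !p=True p=False (r & p)=False r=True
s_7={q,r,s}: (!p U (r & p))=False !p=True p=False (r & p)=False r=True
F((!p U (r & p))) holds; first witness at position 0.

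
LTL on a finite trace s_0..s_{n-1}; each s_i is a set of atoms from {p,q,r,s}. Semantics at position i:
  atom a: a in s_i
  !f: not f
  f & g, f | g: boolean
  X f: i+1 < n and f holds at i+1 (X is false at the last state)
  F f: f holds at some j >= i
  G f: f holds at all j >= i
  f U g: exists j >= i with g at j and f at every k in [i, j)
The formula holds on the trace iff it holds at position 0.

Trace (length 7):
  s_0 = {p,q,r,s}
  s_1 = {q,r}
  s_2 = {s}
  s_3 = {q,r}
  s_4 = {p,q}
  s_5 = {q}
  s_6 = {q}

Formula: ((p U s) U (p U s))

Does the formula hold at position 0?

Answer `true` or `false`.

Answer: true

Derivation:
s_0={p,q,r,s}: ((p U s) U (p U s))=True (p U s)=True p=True s=True
s_1={q,r}: ((p U s) U (p U s))=False (p U s)=False p=False s=False
s_2={s}: ((p U s) U (p U s))=True (p U s)=True p=False s=True
s_3={q,r}: ((p U s) U (p U s))=False (p U s)=False p=False s=False
s_4={p,q}: ((p U s) U (p U s))=False (p U s)=False p=True s=False
s_5={q}: ((p U s) U (p U s))=False (p U s)=False p=False s=False
s_6={q}: ((p U s) U (p U s))=False (p U s)=False p=False s=False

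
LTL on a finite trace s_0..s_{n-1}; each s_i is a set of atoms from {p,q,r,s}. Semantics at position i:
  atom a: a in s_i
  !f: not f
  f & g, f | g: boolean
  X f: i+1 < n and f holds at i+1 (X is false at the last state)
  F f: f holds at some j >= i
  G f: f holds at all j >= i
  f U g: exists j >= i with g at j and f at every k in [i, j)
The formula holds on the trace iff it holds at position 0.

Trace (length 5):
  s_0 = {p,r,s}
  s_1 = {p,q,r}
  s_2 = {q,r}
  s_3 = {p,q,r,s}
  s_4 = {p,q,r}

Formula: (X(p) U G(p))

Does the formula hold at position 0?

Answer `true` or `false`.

s_0={p,r,s}: (X(p) U G(p))=False X(p)=True p=True G(p)=False
s_1={p,q,r}: (X(p) U G(p))=False X(p)=False p=True G(p)=False
s_2={q,r}: (X(p) U G(p))=True X(p)=True p=False G(p)=False
s_3={p,q,r,s}: (X(p) U G(p))=True X(p)=True p=True G(p)=True
s_4={p,q,r}: (X(p) U G(p))=True X(p)=False p=True G(p)=True

Answer: false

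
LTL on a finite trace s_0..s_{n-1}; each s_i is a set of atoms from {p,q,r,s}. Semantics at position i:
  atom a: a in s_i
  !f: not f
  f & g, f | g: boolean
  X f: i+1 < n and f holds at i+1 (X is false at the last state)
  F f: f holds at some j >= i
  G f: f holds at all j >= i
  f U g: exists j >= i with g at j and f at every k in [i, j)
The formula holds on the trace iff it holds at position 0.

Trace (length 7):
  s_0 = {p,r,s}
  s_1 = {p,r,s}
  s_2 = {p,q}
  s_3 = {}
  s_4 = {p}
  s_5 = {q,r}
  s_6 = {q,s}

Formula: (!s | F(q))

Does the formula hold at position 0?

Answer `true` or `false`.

s_0={p,r,s}: (!s | F(q))=True !s=False s=True F(q)=True q=False
s_1={p,r,s}: (!s | F(q))=True !s=False s=True F(q)=True q=False
s_2={p,q}: (!s | F(q))=True !s=True s=False F(q)=True q=True
s_3={}: (!s | F(q))=True !s=True s=False F(q)=True q=False
s_4={p}: (!s | F(q))=True !s=True s=False F(q)=True q=False
s_5={q,r}: (!s | F(q))=True !s=True s=False F(q)=True q=True
s_6={q,s}: (!s | F(q))=True !s=False s=True F(q)=True q=True

Answer: true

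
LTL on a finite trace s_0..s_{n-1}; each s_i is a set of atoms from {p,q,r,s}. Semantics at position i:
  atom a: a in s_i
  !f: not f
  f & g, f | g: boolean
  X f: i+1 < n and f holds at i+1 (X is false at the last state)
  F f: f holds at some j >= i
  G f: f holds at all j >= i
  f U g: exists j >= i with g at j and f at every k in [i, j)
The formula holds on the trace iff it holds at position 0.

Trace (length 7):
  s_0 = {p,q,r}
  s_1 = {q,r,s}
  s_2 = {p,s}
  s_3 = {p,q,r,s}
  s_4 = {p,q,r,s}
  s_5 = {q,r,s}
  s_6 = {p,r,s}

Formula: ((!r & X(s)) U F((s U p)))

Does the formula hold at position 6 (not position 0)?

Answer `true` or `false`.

Answer: true

Derivation:
s_0={p,q,r}: ((!r & X(s)) U F((s U p)))=True (!r & X(s))=False !r=False r=True X(s)=True s=False F((s U p))=True (s U p)=True p=True
s_1={q,r,s}: ((!r & X(s)) U F((s U p)))=True (!r & X(s))=False !r=False r=True X(s)=True s=True F((s U p))=True (s U p)=True p=False
s_2={p,s}: ((!r & X(s)) U F((s U p)))=True (!r & X(s))=True !r=True r=False X(s)=True s=True F((s U p))=True (s U p)=True p=True
s_3={p,q,r,s}: ((!r & X(s)) U F((s U p)))=True (!r & X(s))=False !r=False r=True X(s)=True s=True F((s U p))=True (s U p)=True p=True
s_4={p,q,r,s}: ((!r & X(s)) U F((s U p)))=True (!r & X(s))=False !r=False r=True X(s)=True s=True F((s U p))=True (s U p)=True p=True
s_5={q,r,s}: ((!r & X(s)) U F((s U p)))=True (!r & X(s))=False !r=False r=True X(s)=True s=True F((s U p))=True (s U p)=True p=False
s_6={p,r,s}: ((!r & X(s)) U F((s U p)))=True (!r & X(s))=False !r=False r=True X(s)=False s=True F((s U p))=True (s U p)=True p=True
Evaluating at position 6: result = True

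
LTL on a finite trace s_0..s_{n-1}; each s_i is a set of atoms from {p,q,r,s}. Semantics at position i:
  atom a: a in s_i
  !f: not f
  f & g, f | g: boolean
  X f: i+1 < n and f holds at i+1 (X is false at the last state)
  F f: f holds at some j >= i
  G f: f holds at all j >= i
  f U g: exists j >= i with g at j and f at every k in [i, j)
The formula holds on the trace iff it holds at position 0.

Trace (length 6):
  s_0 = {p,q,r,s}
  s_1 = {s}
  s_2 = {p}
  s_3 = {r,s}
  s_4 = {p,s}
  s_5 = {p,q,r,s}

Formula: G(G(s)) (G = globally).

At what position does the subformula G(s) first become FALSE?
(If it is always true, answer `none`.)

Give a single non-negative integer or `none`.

Answer: 0

Derivation:
s_0={p,q,r,s}: G(s)=False s=True
s_1={s}: G(s)=False s=True
s_2={p}: G(s)=False s=False
s_3={r,s}: G(s)=True s=True
s_4={p,s}: G(s)=True s=True
s_5={p,q,r,s}: G(s)=True s=True
G(G(s)) holds globally = False
First violation at position 0.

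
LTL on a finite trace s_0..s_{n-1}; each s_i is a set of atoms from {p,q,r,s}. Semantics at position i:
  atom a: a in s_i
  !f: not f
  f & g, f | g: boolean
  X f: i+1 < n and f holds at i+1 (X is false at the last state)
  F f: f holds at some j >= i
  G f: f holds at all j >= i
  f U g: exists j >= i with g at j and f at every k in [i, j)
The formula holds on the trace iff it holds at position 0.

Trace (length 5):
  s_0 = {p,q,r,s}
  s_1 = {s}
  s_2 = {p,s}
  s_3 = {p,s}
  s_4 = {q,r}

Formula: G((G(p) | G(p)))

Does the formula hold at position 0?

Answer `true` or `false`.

s_0={p,q,r,s}: G((G(p) | G(p)))=False (G(p) | G(p))=False G(p)=False p=True
s_1={s}: G((G(p) | G(p)))=False (G(p) | G(p))=False G(p)=False p=False
s_2={p,s}: G((G(p) | G(p)))=False (G(p) | G(p))=False G(p)=False p=True
s_3={p,s}: G((G(p) | G(p)))=False (G(p) | G(p))=False G(p)=False p=True
s_4={q,r}: G((G(p) | G(p)))=False (G(p) | G(p))=False G(p)=False p=False

Answer: false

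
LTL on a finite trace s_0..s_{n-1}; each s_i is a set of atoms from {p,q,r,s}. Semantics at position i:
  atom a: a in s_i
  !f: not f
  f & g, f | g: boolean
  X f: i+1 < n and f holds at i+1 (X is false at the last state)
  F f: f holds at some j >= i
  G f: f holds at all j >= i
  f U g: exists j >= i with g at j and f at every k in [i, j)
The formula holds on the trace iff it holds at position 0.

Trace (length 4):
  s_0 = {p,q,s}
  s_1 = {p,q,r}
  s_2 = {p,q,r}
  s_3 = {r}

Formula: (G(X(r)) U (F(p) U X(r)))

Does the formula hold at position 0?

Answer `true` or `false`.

s_0={p,q,s}: (G(X(r)) U (F(p) U X(r)))=True G(X(r))=False X(r)=True r=False (F(p) U X(r))=True F(p)=True p=True
s_1={p,q,r}: (G(X(r)) U (F(p) U X(r)))=True G(X(r))=False X(r)=True r=True (F(p) U X(r))=True F(p)=True p=True
s_2={p,q,r}: (G(X(r)) U (F(p) U X(r)))=True G(X(r))=False X(r)=True r=True (F(p) U X(r))=True F(p)=True p=True
s_3={r}: (G(X(r)) U (F(p) U X(r)))=False G(X(r))=False X(r)=False r=True (F(p) U X(r))=False F(p)=False p=False

Answer: true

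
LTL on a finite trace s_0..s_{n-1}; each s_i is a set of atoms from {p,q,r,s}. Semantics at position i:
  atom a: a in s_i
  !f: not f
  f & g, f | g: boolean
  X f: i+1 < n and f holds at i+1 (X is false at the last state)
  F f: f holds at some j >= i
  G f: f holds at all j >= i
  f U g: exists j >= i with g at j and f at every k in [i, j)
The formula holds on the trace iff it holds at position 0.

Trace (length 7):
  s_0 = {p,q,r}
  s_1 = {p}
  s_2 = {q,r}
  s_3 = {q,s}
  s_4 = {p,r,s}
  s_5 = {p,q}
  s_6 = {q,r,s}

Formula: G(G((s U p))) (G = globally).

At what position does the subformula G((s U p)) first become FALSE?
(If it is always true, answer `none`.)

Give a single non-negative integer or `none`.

Answer: 0

Derivation:
s_0={p,q,r}: G((s U p))=False (s U p)=True s=False p=True
s_1={p}: G((s U p))=False (s U p)=True s=False p=True
s_2={q,r}: G((s U p))=False (s U p)=False s=False p=False
s_3={q,s}: G((s U p))=False (s U p)=True s=True p=False
s_4={p,r,s}: G((s U p))=False (s U p)=True s=True p=True
s_5={p,q}: G((s U p))=False (s U p)=True s=False p=True
s_6={q,r,s}: G((s U p))=False (s U p)=False s=True p=False
G(G((s U p))) holds globally = False
First violation at position 0.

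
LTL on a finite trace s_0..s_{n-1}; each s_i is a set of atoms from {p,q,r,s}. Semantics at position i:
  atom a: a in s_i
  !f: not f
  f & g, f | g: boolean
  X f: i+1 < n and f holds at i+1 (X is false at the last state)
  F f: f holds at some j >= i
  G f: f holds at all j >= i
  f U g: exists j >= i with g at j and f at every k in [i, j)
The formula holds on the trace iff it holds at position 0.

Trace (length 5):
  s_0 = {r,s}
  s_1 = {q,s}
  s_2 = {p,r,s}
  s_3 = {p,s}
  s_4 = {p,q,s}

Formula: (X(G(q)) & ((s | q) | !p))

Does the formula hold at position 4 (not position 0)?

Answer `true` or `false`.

s_0={r,s}: (X(G(q)) & ((s | q) | !p))=False X(G(q))=False G(q)=False q=False ((s | q) | !p)=True (s | q)=True s=True !p=True p=False
s_1={q,s}: (X(G(q)) & ((s | q) | !p))=False X(G(q))=False G(q)=False q=True ((s | q) | !p)=True (s | q)=True s=True !p=True p=False
s_2={p,r,s}: (X(G(q)) & ((s | q) | !p))=False X(G(q))=False G(q)=False q=False ((s | q) | !p)=True (s | q)=True s=True !p=False p=True
s_3={p,s}: (X(G(q)) & ((s | q) | !p))=True X(G(q))=True G(q)=False q=False ((s | q) | !p)=True (s | q)=True s=True !p=False p=True
s_4={p,q,s}: (X(G(q)) & ((s | q) | !p))=False X(G(q))=False G(q)=True q=True ((s | q) | !p)=True (s | q)=True s=True !p=False p=True
Evaluating at position 4: result = False

Answer: false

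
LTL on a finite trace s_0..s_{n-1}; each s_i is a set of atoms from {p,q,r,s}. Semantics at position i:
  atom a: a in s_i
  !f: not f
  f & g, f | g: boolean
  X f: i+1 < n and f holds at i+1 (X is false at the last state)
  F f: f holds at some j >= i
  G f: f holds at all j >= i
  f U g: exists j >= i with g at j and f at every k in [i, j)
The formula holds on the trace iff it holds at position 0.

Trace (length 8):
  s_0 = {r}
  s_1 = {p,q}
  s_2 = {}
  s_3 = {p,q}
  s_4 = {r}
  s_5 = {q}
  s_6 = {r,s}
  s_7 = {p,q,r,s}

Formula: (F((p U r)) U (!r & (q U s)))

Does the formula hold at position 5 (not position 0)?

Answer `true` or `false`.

s_0={r}: (F((p U r)) U (!r & (q U s)))=True F((p U r))=True (p U r)=True p=False r=True (!r & (q U s))=False !r=False (q U s)=False q=False s=False
s_1={p,q}: (F((p U r)) U (!r & (q U s)))=True F((p U r))=True (p U r)=False p=True r=False (!r & (q U s))=False !r=True (q U s)=False q=True s=False
s_2={}: (F((p U r)) U (!r & (q U s)))=True F((p U r))=True (p U r)=False p=False r=False (!r & (q U s))=False !r=True (q U s)=False q=False s=False
s_3={p,q}: (F((p U r)) U (!r & (q U s)))=True F((p U r))=True (p U r)=True p=True r=False (!r & (q U s))=False !r=True (q U s)=False q=True s=False
s_4={r}: (F((p U r)) U (!r & (q U s)))=True F((p U r))=True (p U r)=True p=False r=True (!r & (q U s))=False !r=False (q U s)=False q=False s=False
s_5={q}: (F((p U r)) U (!r & (q U s)))=True F((p U r))=True (p U r)=False p=False r=False (!r & (q U s))=True !r=True (q U s)=True q=True s=False
s_6={r,s}: (F((p U r)) U (!r & (q U s)))=False F((p U r))=True (p U r)=True p=False r=True (!r & (q U s))=False !r=False (q U s)=True q=False s=True
s_7={p,q,r,s}: (F((p U r)) U (!r & (q U s)))=False F((p U r))=True (p U r)=True p=True r=True (!r & (q U s))=False !r=False (q U s)=True q=True s=True
Evaluating at position 5: result = True

Answer: true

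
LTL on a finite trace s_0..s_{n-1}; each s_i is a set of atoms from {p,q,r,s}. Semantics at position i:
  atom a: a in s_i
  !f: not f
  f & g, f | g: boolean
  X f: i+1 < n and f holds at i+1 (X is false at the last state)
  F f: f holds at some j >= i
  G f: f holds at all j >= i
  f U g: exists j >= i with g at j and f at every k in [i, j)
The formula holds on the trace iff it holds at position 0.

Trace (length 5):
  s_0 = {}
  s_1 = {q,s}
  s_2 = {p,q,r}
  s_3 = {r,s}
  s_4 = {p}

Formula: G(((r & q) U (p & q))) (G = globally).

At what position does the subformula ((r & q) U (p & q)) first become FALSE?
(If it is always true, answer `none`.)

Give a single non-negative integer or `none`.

s_0={}: ((r & q) U (p & q))=False (r & q)=False r=False q=False (p & q)=False p=False
s_1={q,s}: ((r & q) U (p & q))=False (r & q)=False r=False q=True (p & q)=False p=False
s_2={p,q,r}: ((r & q) U (p & q))=True (r & q)=True r=True q=True (p & q)=True p=True
s_3={r,s}: ((r & q) U (p & q))=False (r & q)=False r=True q=False (p & q)=False p=False
s_4={p}: ((r & q) U (p & q))=False (r & q)=False r=False q=False (p & q)=False p=True
G(((r & q) U (p & q))) holds globally = False
First violation at position 0.

Answer: 0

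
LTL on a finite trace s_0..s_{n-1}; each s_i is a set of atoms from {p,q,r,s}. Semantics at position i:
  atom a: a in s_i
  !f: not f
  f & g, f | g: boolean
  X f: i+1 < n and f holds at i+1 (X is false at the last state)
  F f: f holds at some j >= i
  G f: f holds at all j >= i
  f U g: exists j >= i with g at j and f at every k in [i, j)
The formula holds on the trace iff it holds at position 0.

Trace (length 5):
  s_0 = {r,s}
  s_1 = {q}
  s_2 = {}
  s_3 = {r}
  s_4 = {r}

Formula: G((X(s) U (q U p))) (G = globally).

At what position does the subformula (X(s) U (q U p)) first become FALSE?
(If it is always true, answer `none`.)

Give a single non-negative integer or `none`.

s_0={r,s}: (X(s) U (q U p))=False X(s)=False s=True (q U p)=False q=False p=False
s_1={q}: (X(s) U (q U p))=False X(s)=False s=False (q U p)=False q=True p=False
s_2={}: (X(s) U (q U p))=False X(s)=False s=False (q U p)=False q=False p=False
s_3={r}: (X(s) U (q U p))=False X(s)=False s=False (q U p)=False q=False p=False
s_4={r}: (X(s) U (q U p))=False X(s)=False s=False (q U p)=False q=False p=False
G((X(s) U (q U p))) holds globally = False
First violation at position 0.

Answer: 0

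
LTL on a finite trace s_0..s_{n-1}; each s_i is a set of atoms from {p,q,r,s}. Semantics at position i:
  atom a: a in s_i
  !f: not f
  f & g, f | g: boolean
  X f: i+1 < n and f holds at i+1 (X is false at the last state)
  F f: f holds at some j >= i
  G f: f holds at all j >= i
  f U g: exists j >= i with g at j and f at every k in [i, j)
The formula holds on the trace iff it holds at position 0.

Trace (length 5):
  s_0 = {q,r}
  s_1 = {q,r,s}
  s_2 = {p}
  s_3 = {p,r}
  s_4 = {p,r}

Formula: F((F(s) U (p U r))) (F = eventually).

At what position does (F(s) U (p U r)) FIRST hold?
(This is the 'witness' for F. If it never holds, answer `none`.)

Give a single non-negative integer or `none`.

Answer: 0

Derivation:
s_0={q,r}: (F(s) U (p U r))=True F(s)=True s=False (p U r)=True p=False r=True
s_1={q,r,s}: (F(s) U (p U r))=True F(s)=True s=True (p U r)=True p=False r=True
s_2={p}: (F(s) U (p U r))=True F(s)=False s=False (p U r)=True p=True r=False
s_3={p,r}: (F(s) U (p U r))=True F(s)=False s=False (p U r)=True p=True r=True
s_4={p,r}: (F(s) U (p U r))=True F(s)=False s=False (p U r)=True p=True r=True
F((F(s) U (p U r))) holds; first witness at position 0.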